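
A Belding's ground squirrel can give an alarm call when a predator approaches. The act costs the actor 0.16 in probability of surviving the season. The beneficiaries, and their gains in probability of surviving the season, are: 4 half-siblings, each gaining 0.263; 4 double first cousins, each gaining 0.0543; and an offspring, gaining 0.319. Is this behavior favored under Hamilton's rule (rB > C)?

Yes

Hamilton's rule: the trait is favored when the sum of r·B over every recipient exceeds the actor's cost C.
r to a half-sibling = 1/4 (half-sibs share one parent — one path of length 2: r = (1/2)^2 = 1/4).
r to a double first cousin = 0.25 (double first cousins share both grandparent pairs — four paths of length 4: r = 4·(1/2)^4 = 1/4).
r to an offspring = 1/2 (one parent–offspring link: r = (1/2)^1 = 1/2).
Summing one r·B term per recipient: 4·0.25·0.263 + 4·0.25·0.0543 + 1·0.5·0.319 = 0.4768.
0.4768 > 0.16: the indirect benefit exceeds the cost.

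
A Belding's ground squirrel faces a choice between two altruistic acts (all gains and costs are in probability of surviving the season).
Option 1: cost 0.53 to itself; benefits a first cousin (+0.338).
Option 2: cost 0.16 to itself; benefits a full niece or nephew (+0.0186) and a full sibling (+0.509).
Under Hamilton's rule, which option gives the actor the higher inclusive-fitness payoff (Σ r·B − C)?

Option 1: r to a first cousin = 0.125.
Option 1: Σ r·B − C = (1·0.125·0.338) − 0.53 = -0.48775.
Option 2: r to a full niece or nephew = 0.25.
Option 2: r to a full sibling = 0.5.
Option 2: Σ r·B − C = (1·0.25·0.0186 + 1·0.5·0.509) − 0.16 = 0.09915.
Option 2 has the higher net inclusive-fitness payoff.

Option 2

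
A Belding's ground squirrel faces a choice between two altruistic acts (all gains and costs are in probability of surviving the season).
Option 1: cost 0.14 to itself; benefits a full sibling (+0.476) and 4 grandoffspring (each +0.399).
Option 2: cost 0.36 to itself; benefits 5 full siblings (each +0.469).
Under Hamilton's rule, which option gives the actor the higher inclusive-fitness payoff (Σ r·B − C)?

Option 2

Option 1: r to a full sibling = 0.5.
Option 1: r to a grandoffspring = 0.25.
Option 1: Σ r·B − C = (1·0.5·0.476 + 4·0.25·0.399) − 0.14 = 0.497.
Option 2: r to a full sibling = 0.5.
Option 2: Σ r·B − C = (5·0.5·0.469) − 0.36 = 0.8125.
Option 2 has the higher net inclusive-fitness payoff.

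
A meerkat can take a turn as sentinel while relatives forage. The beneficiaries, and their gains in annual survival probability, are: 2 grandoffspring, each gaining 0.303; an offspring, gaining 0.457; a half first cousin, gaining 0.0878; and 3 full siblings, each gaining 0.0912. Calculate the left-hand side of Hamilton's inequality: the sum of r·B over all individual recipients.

0.5222875

r to a grandoffspring = 0.25 (two parent–offspring links: r = (1/2)^2 = 1/4).
r to an offspring = 0.5 (one parent–offspring link: r = (1/2)^1 = 1/2).
r to a half first cousin = 1/16 (half first cousins share one grandparent — one path of length 4: r = (1/2)^4 = 1/16).
r to a full sibling = 0.5 (full sibs share both parents — two paths of length 2: r = 2·(1/2)^2 = 1/2).
Summing one r·B term per recipient: 2·0.25·0.303 + 1·0.5·0.457 + 1·0.0625·0.0878 + 3·0.5·0.0912 = 0.5222875.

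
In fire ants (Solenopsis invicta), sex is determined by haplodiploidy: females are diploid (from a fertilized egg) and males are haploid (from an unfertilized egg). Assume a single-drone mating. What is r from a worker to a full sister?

Haplodiploid full sisters inherit their father's entire haploid genome identically (contributing 1/2) and on average half of their mother's contribution (1/2 · 1/2 = 1/4); r = 1/2 + 1/4 = 3/4.

0.75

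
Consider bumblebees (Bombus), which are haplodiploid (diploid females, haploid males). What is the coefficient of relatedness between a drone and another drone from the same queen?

Haploid brothers each carry a random half of the queen's diploid genome, so on average they share half: r = 1/2.

0.5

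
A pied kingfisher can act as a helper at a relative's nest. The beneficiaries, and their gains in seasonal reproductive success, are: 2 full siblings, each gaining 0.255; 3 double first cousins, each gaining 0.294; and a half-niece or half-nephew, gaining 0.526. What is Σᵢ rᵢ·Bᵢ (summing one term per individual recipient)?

r to a full sibling = 0.5 (full sibs share both parents — two paths of length 2: r = 2·(1/2)^2 = 1/2).
r to a double first cousin = 0.25 (double first cousins share both grandparent pairs — four paths of length 4: r = 4·(1/2)^4 = 1/4).
r to a half-niece or half-nephew = 1/8 (half-aunt/uncle↔niece/nephew: one path of length 3: r = (1/2)^3 = 1/8).
Summing one r·B term per recipient: 2·0.5·0.255 + 3·0.25·0.294 + 1·0.125·0.526 = 0.54125.

0.54125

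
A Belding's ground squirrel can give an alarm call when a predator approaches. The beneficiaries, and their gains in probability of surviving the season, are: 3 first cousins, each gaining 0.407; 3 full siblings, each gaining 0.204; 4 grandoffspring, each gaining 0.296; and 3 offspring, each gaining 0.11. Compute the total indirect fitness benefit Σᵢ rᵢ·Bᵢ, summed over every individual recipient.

r to a first cousin = 1/8 (first cousins share one grandparent pair — two paths of length 4: r = 2·(1/2)^4 = 1/8).
r to a full sibling = 1/2 (full sibs share both parents — two paths of length 2: r = 2·(1/2)^2 = 1/2).
r to a grandoffspring = 0.25 (two parent–offspring links: r = (1/2)^2 = 1/4).
r to an offspring = 0.5 (one parent–offspring link: r = (1/2)^1 = 1/2).
Summing one r·B term per recipient: 3·0.125·0.407 + 3·0.5·0.204 + 4·0.25·0.296 + 3·0.5·0.11 = 0.919625.

0.919625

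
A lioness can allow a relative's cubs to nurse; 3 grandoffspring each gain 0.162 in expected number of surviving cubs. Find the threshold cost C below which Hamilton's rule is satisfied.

0.1215

r to a grandoffspring = 1/4 (two parent–offspring links: r = (1/2)^2 = 1/4).
Hamilton's rule: n·r·B > C, so the trait is favored while C < n·r·B = 3·0.25·0.162 = 0.1215.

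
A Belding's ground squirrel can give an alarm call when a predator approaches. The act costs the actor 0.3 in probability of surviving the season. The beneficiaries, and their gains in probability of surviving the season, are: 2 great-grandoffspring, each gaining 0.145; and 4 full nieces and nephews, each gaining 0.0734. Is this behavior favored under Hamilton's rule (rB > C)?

No

Hamilton's rule: the trait is favored when the sum of r·B over every recipient exceeds the actor's cost C.
r to a great-grandoffspring = 0.125 (three parent–offspring links: r = (1/2)^3 = 1/8).
r to a full niece or nephew = 1/4 (full aunt/uncle↔niece/nephew: two paths of length 3 through the shared grandparent pair: r = 2·(1/2)^3 = 1/4).
Summing one r·B term per recipient: 2·0.125·0.145 + 4·0.25·0.0734 = 0.10965.
0.10965 < 0.3: the indirect benefit is less than the cost.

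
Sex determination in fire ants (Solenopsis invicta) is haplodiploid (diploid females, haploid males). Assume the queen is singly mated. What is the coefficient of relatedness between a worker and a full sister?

0.75

Haplodiploid full sisters inherit their father's entire haploid genome identically (contributing 1/2) and on average half of their mother's contribution (1/2 · 1/2 = 1/4); r = 1/2 + 1/4 = 3/4.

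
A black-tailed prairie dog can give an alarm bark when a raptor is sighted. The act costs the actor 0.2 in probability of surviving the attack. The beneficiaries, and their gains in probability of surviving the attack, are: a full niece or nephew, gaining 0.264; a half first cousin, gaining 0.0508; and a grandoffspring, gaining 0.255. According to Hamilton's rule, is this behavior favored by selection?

Hamilton's rule: the trait is favored when the sum of r·B over every recipient exceeds the actor's cost C.
r to a full niece or nephew = 1/4 (full aunt/uncle↔niece/nephew: two paths of length 3 through the shared grandparent pair: r = 2·(1/2)^3 = 1/4).
r to a half first cousin = 0.0625 (half first cousins share one grandparent — one path of length 4: r = (1/2)^4 = 1/16).
r to a grandoffspring = 0.25 (two parent–offspring links: r = (1/2)^2 = 1/4).
Summing one r·B term per recipient: 1·0.25·0.264 + 1·0.0625·0.0508 + 1·0.25·0.255 = 0.132925.
0.132925 < 0.2: the indirect benefit is less than the cost.

No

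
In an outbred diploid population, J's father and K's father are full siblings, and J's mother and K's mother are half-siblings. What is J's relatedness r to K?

0.1875

Relatedness sums over independent paths through distinct common ancestors.
J and K are related in two ways: first cousins through their fathers (r = 1/8) and half first cousins through their mothers (r = 1/16).
r = 1/8 + 1/16 = 3/16 = 0.1875.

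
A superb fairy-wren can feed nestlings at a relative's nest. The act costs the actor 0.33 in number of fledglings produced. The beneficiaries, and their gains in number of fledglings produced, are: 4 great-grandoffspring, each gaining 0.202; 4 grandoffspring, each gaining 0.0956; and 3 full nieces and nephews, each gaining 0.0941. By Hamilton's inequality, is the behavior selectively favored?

Hamilton's rule: the trait is favored when the sum of r·B over every recipient exceeds the actor's cost C.
r to a great-grandoffspring = 1/8 (three parent–offspring links: r = (1/2)^3 = 1/8).
r to a grandoffspring = 1/4 (two parent–offspring links: r = (1/2)^2 = 1/4).
r to a full niece or nephew = 0.25 (full aunt/uncle↔niece/nephew: two paths of length 3 through the shared grandparent pair: r = 2·(1/2)^3 = 1/4).
Summing one r·B term per recipient: 4·0.125·0.202 + 4·0.25·0.0956 + 3·0.25·0.0941 = 0.267175.
0.267175 < 0.33: the indirect benefit is less than the cost.

No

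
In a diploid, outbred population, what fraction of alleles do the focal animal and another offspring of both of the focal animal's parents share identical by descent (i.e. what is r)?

Each parent–offspring link contributes a factor of 1/2, and independent paths through distinct common ancestors add.
Full sibs share both parents — two paths of length 2: r = 2·(1/2)^2 = 1/2.

0.5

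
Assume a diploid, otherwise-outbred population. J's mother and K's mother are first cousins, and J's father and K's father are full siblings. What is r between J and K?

0.15625

Independent pedigree routes through distinct common ancestors add.
J and K are related in two ways: second cousins through their mothers (r = 1/32) and first cousins through their fathers (r = 1/8).
r = 1/32 + 1/8 = 5/32 = 0.15625.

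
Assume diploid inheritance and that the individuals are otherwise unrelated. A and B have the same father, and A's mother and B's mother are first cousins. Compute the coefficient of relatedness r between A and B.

With two independent routes of shared ancestry, r is the sum of the two contributions.
A and B are related in two ways: half-sibs through their shared father (r = 1/4) and second cousins through their mothers (r = 1/32).
r = 1/4 + 1/32 = 9/32 = 0.28125.

0.28125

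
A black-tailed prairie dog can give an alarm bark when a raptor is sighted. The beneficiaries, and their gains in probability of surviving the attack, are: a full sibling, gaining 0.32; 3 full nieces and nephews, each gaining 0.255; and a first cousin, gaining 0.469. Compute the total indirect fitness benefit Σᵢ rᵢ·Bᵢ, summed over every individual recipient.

r to a full sibling = 0.5 (full sibs share both parents — two paths of length 2: r = 2·(1/2)^2 = 1/2).
r to a full niece or nephew = 1/4 (full aunt/uncle↔niece/nephew: two paths of length 3 through the shared grandparent pair: r = 2·(1/2)^3 = 1/4).
r to a first cousin = 0.125 (first cousins share one grandparent pair — two paths of length 4: r = 2·(1/2)^4 = 1/8).
Summing one r·B term per recipient: 1·0.5·0.32 + 3·0.25·0.255 + 1·0.125·0.469 = 0.409875.

0.409875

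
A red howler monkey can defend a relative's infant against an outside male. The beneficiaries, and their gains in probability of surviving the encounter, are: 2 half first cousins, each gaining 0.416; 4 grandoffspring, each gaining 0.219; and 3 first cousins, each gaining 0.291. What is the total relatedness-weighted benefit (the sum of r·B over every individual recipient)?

r to a half first cousin = 1/16 (half first cousins share one grandparent — one path of length 4: r = (1/2)^4 = 1/16).
r to a grandoffspring = 1/4 (two parent–offspring links: r = (1/2)^2 = 1/4).
r to a first cousin = 1/8 (first cousins share one grandparent pair — two paths of length 4: r = 2·(1/2)^4 = 1/8).
Summing one r·B term per recipient: 2·0.0625·0.416 + 4·0.25·0.219 + 3·0.125·0.291 = 0.380125.

0.380125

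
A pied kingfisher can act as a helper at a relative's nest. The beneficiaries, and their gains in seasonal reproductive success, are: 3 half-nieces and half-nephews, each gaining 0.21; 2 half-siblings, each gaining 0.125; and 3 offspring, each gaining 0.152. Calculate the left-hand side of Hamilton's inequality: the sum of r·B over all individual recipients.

0.36925

r to a half-niece or half-nephew = 1/8 (half-aunt/uncle↔niece/nephew: one path of length 3: r = (1/2)^3 = 1/8).
r to a half-sibling = 1/4 (half-sibs share one parent — one path of length 2: r = (1/2)^2 = 1/4).
r to an offspring = 1/2 (one parent–offspring link: r = (1/2)^1 = 1/2).
Summing one r·B term per recipient: 3·0.125·0.21 + 2·0.25·0.125 + 3·0.5·0.152 = 0.36925.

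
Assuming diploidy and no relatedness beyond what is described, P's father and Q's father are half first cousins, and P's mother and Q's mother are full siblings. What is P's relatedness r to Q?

0.140625

Wright's path rule: contributions from independent ancestry routes add.
P and Q are related in two ways: half second cousins through their fathers (r = 1/64) and first cousins through their mothers (r = 1/8).
r = 1/64 + 1/8 = 9/64 = 0.140625.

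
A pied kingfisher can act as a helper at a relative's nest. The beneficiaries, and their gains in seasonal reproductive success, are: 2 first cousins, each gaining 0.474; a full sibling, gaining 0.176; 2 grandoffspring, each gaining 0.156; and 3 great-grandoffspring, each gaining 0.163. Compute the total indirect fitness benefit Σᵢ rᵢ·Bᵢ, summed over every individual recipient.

0.345625

r to a first cousin = 1/8 (first cousins share one grandparent pair — two paths of length 4: r = 2·(1/2)^4 = 1/8).
r to a full sibling = 1/2 (full sibs share both parents — two paths of length 2: r = 2·(1/2)^2 = 1/2).
r to a grandoffspring = 0.25 (two parent–offspring links: r = (1/2)^2 = 1/4).
r to a great-grandoffspring = 1/8 (three parent–offspring links: r = (1/2)^3 = 1/8).
Summing one r·B term per recipient: 2·0.125·0.474 + 1·0.5·0.176 + 2·0.25·0.156 + 3·0.125·0.163 = 0.345625.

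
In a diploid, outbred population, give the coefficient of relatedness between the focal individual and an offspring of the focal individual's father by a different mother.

Each parent–offspring link contributes a factor of 1/2, and independent paths through distinct common ancestors add.
Half-sibs share one parent — one path of length 2: r = (1/2)^2 = 1/4.

0.25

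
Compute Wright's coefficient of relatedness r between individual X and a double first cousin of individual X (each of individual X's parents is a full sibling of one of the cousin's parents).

0.25

Each parent–offspring link contributes a factor of 1/2, and independent paths through distinct common ancestors add.
Double first cousins share both grandparent pairs — four paths of length 4: r = 4·(1/2)^4 = 1/4.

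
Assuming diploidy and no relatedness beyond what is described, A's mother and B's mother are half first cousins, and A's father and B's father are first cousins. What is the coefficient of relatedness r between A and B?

Wright's path rule: contributions from independent ancestry routes add.
A and B are related in two ways: half second cousins through their mothers (r = 1/64) and second cousins through their fathers (r = 1/32).
r = 1/64 + 1/32 = 3/64 = 0.046875.

0.046875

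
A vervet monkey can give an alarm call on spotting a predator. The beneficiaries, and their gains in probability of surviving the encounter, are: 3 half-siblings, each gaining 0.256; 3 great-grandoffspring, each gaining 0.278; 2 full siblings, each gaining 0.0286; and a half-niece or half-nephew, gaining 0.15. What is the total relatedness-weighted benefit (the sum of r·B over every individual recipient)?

0.3436

r to a half-sibling = 0.25 (half-sibs share one parent — one path of length 2: r = (1/2)^2 = 1/4).
r to a great-grandoffspring = 1/8 (three parent–offspring links: r = (1/2)^3 = 1/8).
r to a full sibling = 1/2 (full sibs share both parents — two paths of length 2: r = 2·(1/2)^2 = 1/2).
r to a half-niece or half-nephew = 0.125 (half-aunt/uncle↔niece/nephew: one path of length 3: r = (1/2)^3 = 1/8).
Summing one r·B term per recipient: 3·0.25·0.256 + 3·0.125·0.278 + 2·0.5·0.0286 + 1·0.125·0.15 = 0.3436.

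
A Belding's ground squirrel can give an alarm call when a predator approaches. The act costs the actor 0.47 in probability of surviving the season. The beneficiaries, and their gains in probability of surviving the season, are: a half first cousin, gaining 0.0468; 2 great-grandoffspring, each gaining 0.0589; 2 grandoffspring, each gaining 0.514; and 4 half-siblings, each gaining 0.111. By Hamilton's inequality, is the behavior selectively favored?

No

Hamilton's rule: the trait is favored when the sum of r·B over every recipient exceeds the actor's cost C.
r to a half first cousin = 1/16 (half first cousins share one grandparent — one path of length 4: r = (1/2)^4 = 1/16).
r to a great-grandoffspring = 1/8 (three parent–offspring links: r = (1/2)^3 = 1/8).
r to a grandoffspring = 1/4 (two parent–offspring links: r = (1/2)^2 = 1/4).
r to a half-sibling = 0.25 (half-sibs share one parent — one path of length 2: r = (1/2)^2 = 1/4).
Summing one r·B term per recipient: 1·0.0625·0.0468 + 2·0.125·0.0589 + 2·0.25·0.514 + 4·0.25·0.111 = 0.38565.
0.38565 < 0.47: the indirect benefit is less than the cost.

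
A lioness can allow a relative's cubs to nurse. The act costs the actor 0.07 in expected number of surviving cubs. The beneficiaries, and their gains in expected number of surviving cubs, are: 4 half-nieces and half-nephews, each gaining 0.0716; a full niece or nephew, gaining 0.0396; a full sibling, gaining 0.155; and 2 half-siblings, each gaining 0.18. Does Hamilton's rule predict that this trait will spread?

Yes

Hamilton's rule: the trait is favored when the sum of r·B over every recipient exceeds the actor's cost C.
r to a half-niece or half-nephew = 1/8 (half-aunt/uncle↔niece/nephew: one path of length 3: r = (1/2)^3 = 1/8).
r to a full niece or nephew = 0.25 (full aunt/uncle↔niece/nephew: two paths of length 3 through the shared grandparent pair: r = 2·(1/2)^3 = 1/4).
r to a full sibling = 1/2 (full sibs share both parents — two paths of length 2: r = 2·(1/2)^2 = 1/2).
r to a half-sibling = 1/4 (half-sibs share one parent — one path of length 2: r = (1/2)^2 = 1/4).
Summing one r·B term per recipient: 4·0.125·0.0716 + 1·0.25·0.0396 + 1·0.5·0.155 + 2·0.25·0.18 = 0.2132.
0.2132 > 0.07: the indirect benefit exceeds the cost.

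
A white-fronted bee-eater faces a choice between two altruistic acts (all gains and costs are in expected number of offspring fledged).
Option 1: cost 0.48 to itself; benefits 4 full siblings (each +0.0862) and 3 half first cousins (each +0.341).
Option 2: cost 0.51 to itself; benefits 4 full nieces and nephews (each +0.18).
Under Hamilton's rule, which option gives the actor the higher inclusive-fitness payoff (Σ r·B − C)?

Option 1

Option 1: r to a full sibling = 0.5.
Option 1: r to a half first cousin = 0.0625.
Option 1: Σ r·B − C = (4·0.5·0.0862 + 3·0.0625·0.341) − 0.48 = -0.2436625.
Option 2: r to a full niece or nephew = 0.25.
Option 2: Σ r·B − C = (4·0.25·0.18) − 0.51 = -0.33.
Option 1 has the higher net inclusive-fitness payoff.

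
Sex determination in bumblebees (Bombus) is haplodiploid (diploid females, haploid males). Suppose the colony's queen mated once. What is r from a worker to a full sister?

0.75

Haplodiploid full sisters inherit their father's entire haploid genome identically (contributing 1/2) and on average half of their mother's contribution (1/2 · 1/2 = 1/4); r = 1/2 + 1/4 = 3/4.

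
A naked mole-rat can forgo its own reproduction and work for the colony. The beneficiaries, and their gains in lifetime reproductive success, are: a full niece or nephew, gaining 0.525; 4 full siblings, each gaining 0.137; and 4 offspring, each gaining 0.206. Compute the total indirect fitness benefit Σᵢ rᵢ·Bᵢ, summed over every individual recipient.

0.81725

r to a full niece or nephew = 1/4 (full aunt/uncle↔niece/nephew: two paths of length 3 through the shared grandparent pair: r = 2·(1/2)^3 = 1/4).
r to a full sibling = 1/2 (full sibs share both parents — two paths of length 2: r = 2·(1/2)^2 = 1/2).
r to an offspring = 0.5 (one parent–offspring link: r = (1/2)^1 = 1/2).
Summing one r·B term per recipient: 1·0.25·0.525 + 4·0.5·0.137 + 4·0.5·0.206 = 0.81725.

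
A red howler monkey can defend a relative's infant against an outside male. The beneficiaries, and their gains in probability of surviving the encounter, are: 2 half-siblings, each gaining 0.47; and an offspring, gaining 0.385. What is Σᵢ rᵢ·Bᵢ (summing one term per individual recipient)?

r to a half-sibling = 0.25 (half-sibs share one parent — one path of length 2: r = (1/2)^2 = 1/4).
r to an offspring = 1/2 (one parent–offspring link: r = (1/2)^1 = 1/2).
Summing one r·B term per recipient: 2·0.25·0.47 + 1·0.5·0.385 = 0.4275.

0.4275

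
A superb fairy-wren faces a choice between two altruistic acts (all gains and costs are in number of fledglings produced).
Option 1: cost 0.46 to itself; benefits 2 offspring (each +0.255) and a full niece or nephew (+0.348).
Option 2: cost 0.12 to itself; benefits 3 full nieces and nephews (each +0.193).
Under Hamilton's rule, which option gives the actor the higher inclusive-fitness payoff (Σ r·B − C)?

Option 1: r to an offspring = 0.5.
Option 1: r to a full niece or nephew = 0.25.
Option 1: Σ r·B − C = (2·0.5·0.255 + 1·0.25·0.348) − 0.46 = -0.118.
Option 2: r to a full niece or nephew = 0.25.
Option 2: Σ r·B − C = (3·0.25·0.193) − 0.12 = 0.02475.
Option 2 has the higher net inclusive-fitness payoff.

Option 2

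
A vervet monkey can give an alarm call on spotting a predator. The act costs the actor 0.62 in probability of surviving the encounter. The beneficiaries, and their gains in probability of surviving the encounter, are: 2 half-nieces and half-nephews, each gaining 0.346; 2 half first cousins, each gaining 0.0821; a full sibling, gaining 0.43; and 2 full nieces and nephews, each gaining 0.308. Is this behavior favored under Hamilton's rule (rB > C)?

Hamilton's rule: the trait is favored when the sum of r·B over every recipient exceeds the actor's cost C.
r to a half-niece or half-nephew = 1/8 (half-aunt/uncle↔niece/nephew: one path of length 3: r = (1/2)^3 = 1/8).
r to a half first cousin = 1/16 (half first cousins share one grandparent — one path of length 4: r = (1/2)^4 = 1/16).
r to a full sibling = 0.5 (full sibs share both parents — two paths of length 2: r = 2·(1/2)^2 = 1/2).
r to a full niece or nephew = 0.25 (full aunt/uncle↔niece/nephew: two paths of length 3 through the shared grandparent pair: r = 2·(1/2)^3 = 1/4).
Summing one r·B term per recipient: 2·0.125·0.346 + 2·0.0625·0.0821 + 1·0.5·0.43 + 2·0.25·0.308 = 0.4657625.
0.4657625 < 0.62: the indirect benefit is less than the cost.

No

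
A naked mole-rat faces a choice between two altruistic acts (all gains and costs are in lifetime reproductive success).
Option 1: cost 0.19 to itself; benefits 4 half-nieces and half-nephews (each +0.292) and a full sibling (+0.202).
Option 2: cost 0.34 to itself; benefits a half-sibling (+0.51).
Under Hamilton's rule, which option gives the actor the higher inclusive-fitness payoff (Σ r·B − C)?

Option 1

Option 1: r to a half-niece or half-nephew = 0.125.
Option 1: r to a full sibling = 0.5.
Option 1: Σ r·B − C = (4·0.125·0.292 + 1·0.5·0.202) − 0.19 = 0.057.
Option 2: r to a half-sibling = 0.25.
Option 2: Σ r·B − C = (1·0.25·0.51) − 0.34 = -0.2125.
Option 1 has the higher net inclusive-fitness payoff.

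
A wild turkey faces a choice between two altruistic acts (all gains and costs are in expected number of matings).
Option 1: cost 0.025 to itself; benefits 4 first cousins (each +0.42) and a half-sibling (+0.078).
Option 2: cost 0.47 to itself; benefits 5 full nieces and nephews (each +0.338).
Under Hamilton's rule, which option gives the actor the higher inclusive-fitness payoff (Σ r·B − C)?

Option 1: r to a first cousin = 0.125.
Option 1: r to a half-sibling = 0.25.
Option 1: Σ r·B − C = (4·0.125·0.42 + 1·0.25·0.078) − 0.025 = 0.2045.
Option 2: r to a full niece or nephew = 0.25.
Option 2: Σ r·B − C = (5·0.25·0.338) − 0.47 = -0.0475.
Option 1 has the higher net inclusive-fitness payoff.

Option 1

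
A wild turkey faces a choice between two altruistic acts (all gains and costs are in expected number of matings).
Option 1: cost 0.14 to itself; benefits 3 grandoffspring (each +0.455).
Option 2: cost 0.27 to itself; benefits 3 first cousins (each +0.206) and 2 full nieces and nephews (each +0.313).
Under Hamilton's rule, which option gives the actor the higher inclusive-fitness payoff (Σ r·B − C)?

Option 1: r to a grandoffspring = 0.25.
Option 1: Σ r·B − C = (3·0.25·0.455) − 0.14 = 0.20125.
Option 2: r to a first cousin = 0.125.
Option 2: r to a full niece or nephew = 0.25.
Option 2: Σ r·B − C = (3·0.125·0.206 + 2·0.25·0.313) − 0.27 = -0.03625.
Option 1 has the higher net inclusive-fitness payoff.

Option 1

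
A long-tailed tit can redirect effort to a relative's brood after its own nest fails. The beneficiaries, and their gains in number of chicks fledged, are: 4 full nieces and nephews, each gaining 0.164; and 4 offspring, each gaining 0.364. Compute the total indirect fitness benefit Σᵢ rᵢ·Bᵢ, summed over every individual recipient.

0.892

r to a full niece or nephew = 1/4 (full aunt/uncle↔niece/nephew: two paths of length 3 through the shared grandparent pair: r = 2·(1/2)^3 = 1/4).
r to an offspring = 0.5 (one parent–offspring link: r = (1/2)^1 = 1/2).
Summing one r·B term per recipient: 4·0.25·0.164 + 4·0.5·0.364 = 0.892.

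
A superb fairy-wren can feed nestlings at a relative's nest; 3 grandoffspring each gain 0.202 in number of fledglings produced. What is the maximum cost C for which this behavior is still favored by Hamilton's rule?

0.1515

r to a grandoffspring = 1/4 (two parent–offspring links: r = (1/2)^2 = 1/4).
Hamilton's rule: n·r·B > C, so the trait is favored while C < n·r·B = 3·0.25·0.202 = 0.1515.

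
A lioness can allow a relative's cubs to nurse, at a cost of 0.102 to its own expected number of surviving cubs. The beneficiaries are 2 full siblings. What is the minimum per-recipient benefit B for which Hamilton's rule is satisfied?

0.102

r to a full sibling = 0.5 (full sibs share both parents — two paths of length 2: r = 2·(1/2)^2 = 1/2).
Hamilton's rule with n recipients of equal r: n·r·B > C, so B > C/(n·r) = 0.102/(2·0.5) = 0.102.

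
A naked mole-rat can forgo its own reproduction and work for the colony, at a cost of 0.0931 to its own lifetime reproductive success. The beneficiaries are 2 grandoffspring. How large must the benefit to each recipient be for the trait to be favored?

0.1862

r to a grandoffspring = 0.25 (two parent–offspring links: r = (1/2)^2 = 1/4).
Hamilton's rule with n recipients of equal r: n·r·B > C, so B > C/(n·r) = 0.0931/(2·0.25) = 0.1862.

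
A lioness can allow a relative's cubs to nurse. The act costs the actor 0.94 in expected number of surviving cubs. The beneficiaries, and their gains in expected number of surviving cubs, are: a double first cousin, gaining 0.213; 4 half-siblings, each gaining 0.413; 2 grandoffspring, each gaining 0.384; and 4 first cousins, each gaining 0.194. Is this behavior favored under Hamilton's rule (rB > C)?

No

Hamilton's rule: the trait is favored when the sum of r·B over every recipient exceeds the actor's cost C.
r to a double first cousin = 1/4 (double first cousins share both grandparent pairs — four paths of length 4: r = 4·(1/2)^4 = 1/4).
r to a half-sibling = 1/4 (half-sibs share one parent — one path of length 2: r = (1/2)^2 = 1/4).
r to a grandoffspring = 0.25 (two parent–offspring links: r = (1/2)^2 = 1/4).
r to a first cousin = 1/8 (first cousins share one grandparent pair — two paths of length 4: r = 2·(1/2)^4 = 1/8).
Summing one r·B term per recipient: 1·0.25·0.213 + 4·0.25·0.413 + 2·0.25·0.384 + 4·0.125·0.194 = 0.75525.
0.75525 < 0.94: the indirect benefit is less than the cost.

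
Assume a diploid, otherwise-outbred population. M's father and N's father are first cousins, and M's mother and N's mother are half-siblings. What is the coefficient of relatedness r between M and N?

Wright's path rule: contributions from independent ancestry routes add.
M and N are related in two ways: second cousins through their fathers (r = 1/32) and half first cousins through their mothers (r = 1/16).
r = 1/32 + 1/16 = 0.09375.

0.09375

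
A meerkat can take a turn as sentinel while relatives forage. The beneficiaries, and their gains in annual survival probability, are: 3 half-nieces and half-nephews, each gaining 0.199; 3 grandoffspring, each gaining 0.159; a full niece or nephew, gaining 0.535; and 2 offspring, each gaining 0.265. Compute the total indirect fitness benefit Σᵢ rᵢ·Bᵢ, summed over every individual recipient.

0.592625

r to a half-niece or half-nephew = 1/8 (half-aunt/uncle↔niece/nephew: one path of length 3: r = (1/2)^3 = 1/8).
r to a grandoffspring = 0.25 (two parent–offspring links: r = (1/2)^2 = 1/4).
r to a full niece or nephew = 1/4 (full aunt/uncle↔niece/nephew: two paths of length 3 through the shared grandparent pair: r = 2·(1/2)^3 = 1/4).
r to an offspring = 1/2 (one parent–offspring link: r = (1/2)^1 = 1/2).
Summing one r·B term per recipient: 3·0.125·0.199 + 3·0.25·0.159 + 1·0.25·0.535 + 2·0.5·0.265 = 0.592625.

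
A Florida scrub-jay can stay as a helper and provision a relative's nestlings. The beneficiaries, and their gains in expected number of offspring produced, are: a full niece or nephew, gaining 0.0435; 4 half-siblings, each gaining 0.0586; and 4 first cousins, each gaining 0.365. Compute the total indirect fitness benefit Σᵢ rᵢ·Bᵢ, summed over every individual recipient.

r to a full niece or nephew = 1/4 (full aunt/uncle↔niece/nephew: two paths of length 3 through the shared grandparent pair: r = 2·(1/2)^3 = 1/4).
r to a half-sibling = 1/4 (half-sibs share one parent — one path of length 2: r = (1/2)^2 = 1/4).
r to a first cousin = 1/8 (first cousins share one grandparent pair — two paths of length 4: r = 2·(1/2)^4 = 1/8).
Summing one r·B term per recipient: 1·0.25·0.0435 + 4·0.25·0.0586 + 4·0.125·0.365 = 0.251975.

0.251975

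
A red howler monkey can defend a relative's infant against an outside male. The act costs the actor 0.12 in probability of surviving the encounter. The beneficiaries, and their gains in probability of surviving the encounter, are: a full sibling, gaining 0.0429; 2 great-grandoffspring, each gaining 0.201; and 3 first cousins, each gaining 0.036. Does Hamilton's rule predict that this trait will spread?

No

Hamilton's rule: the trait is favored when the sum of r·B over every recipient exceeds the actor's cost C.
r to a full sibling = 0.5 (full sibs share both parents — two paths of length 2: r = 2·(1/2)^2 = 1/2).
r to a great-grandoffspring = 0.125 (three parent–offspring links: r = (1/2)^3 = 1/8).
r to a first cousin = 0.125 (first cousins share one grandparent pair — two paths of length 4: r = 2·(1/2)^4 = 1/8).
Summing one r·B term per recipient: 1·0.5·0.0429 + 2·0.125·0.201 + 3·0.125·0.036 = 0.0852.
0.0852 < 0.12: the indirect benefit is less than the cost.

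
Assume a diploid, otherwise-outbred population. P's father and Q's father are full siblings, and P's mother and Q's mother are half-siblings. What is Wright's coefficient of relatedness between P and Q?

0.1875

Independent pedigree routes through distinct common ancestors add.
P and Q are related in two ways: first cousins through their fathers (r = 1/8) and half first cousins through their mothers (r = 1/16).
r = 1/8 + 1/16 = 0.1875.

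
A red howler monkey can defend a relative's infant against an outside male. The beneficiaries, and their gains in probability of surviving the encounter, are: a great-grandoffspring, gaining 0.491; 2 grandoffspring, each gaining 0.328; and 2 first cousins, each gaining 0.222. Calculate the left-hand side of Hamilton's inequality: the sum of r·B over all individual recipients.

r to a great-grandoffspring = 1/8 (three parent–offspring links: r = (1/2)^3 = 1/8).
r to a grandoffspring = 0.25 (two parent–offspring links: r = (1/2)^2 = 1/4).
r to a first cousin = 1/8 (first cousins share one grandparent pair — two paths of length 4: r = 2·(1/2)^4 = 1/8).
Summing one r·B term per recipient: 1·0.125·0.491 + 2·0.25·0.328 + 2·0.125·0.222 = 0.280875.

0.280875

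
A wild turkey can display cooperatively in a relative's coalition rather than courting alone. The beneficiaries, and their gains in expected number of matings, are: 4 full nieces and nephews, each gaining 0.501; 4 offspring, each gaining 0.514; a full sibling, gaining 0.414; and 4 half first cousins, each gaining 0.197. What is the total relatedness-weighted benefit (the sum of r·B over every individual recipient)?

1.78525

r to a full niece or nephew = 0.25 (full aunt/uncle↔niece/nephew: two paths of length 3 through the shared grandparent pair: r = 2·(1/2)^3 = 1/4).
r to an offspring = 1/2 (one parent–offspring link: r = (1/2)^1 = 1/2).
r to a full sibling = 1/2 (full sibs share both parents — two paths of length 2: r = 2·(1/2)^2 = 1/2).
r to a half first cousin = 0.0625 (half first cousins share one grandparent — one path of length 4: r = (1/2)^4 = 1/16).
Summing one r·B term per recipient: 4·0.25·0.501 + 4·0.5·0.514 + 1·0.5·0.414 + 4·0.0625·0.197 = 1.78525.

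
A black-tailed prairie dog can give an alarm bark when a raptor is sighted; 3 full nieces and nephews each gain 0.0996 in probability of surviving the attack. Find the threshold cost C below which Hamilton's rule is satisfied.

0.0747

r to a full niece or nephew = 0.25 (full aunt/uncle↔niece/nephew: two paths of length 3 through the shared grandparent pair: r = 2·(1/2)^3 = 1/4).
Hamilton's rule: n·r·B > C, so the trait is favored while C < n·r·B = 3·0.25·0.0996 = 0.0747.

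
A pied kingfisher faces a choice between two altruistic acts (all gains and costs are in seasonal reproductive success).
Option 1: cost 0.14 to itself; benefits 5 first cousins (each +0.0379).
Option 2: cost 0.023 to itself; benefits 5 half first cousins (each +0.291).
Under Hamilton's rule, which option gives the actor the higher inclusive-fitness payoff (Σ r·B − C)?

Option 2

Option 1: r to a first cousin = 0.125.
Option 1: Σ r·B − C = (5·0.125·0.0379) − 0.14 = -0.1163125.
Option 2: r to a half first cousin = 0.0625.
Option 2: Σ r·B − C = (5·0.0625·0.291) − 0.023 = 0.0679375.
Option 2 has the higher net inclusive-fitness payoff.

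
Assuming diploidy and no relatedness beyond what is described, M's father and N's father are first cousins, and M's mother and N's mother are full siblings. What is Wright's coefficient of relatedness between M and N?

Relatedness sums over independent paths through distinct common ancestors.
M and N are related in two ways: second cousins through their fathers (r = 1/32) and first cousins through their mothers (r = 1/8).
r = 1/32 + 1/8 = 0.15625.

0.15625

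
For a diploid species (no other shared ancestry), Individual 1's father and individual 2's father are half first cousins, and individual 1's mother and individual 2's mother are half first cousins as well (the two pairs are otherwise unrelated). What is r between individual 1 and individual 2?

0.03125

With two independent routes of shared ancestry, r is the sum of the two contributions.
Individual 1 and individual 2 are related in two ways: half second cousins through their fathers (r = 1/64) and half second cousins through their mothers (r = 1/64).
r = 1/64 + 1/64 = 1/32 = 0.03125.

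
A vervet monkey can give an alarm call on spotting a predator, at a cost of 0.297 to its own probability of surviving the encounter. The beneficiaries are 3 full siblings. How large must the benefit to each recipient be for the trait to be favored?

r to a full sibling = 0.5 (full sibs share both parents — two paths of length 2: r = 2·(1/2)^2 = 1/2).
Hamilton's rule with n recipients of equal r: n·r·B > C, so B > C/(n·r) = 0.297/(3·0.5) = 0.198.

0.198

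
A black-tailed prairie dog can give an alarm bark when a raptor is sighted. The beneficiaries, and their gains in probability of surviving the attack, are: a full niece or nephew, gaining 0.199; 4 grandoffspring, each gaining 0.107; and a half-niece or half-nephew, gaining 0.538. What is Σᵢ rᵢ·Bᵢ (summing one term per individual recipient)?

0.224

r to a full niece or nephew = 0.25 (full aunt/uncle↔niece/nephew: two paths of length 3 through the shared grandparent pair: r = 2·(1/2)^3 = 1/4).
r to a grandoffspring = 1/4 (two parent–offspring links: r = (1/2)^2 = 1/4).
r to a half-niece or half-nephew = 0.125 (half-aunt/uncle↔niece/nephew: one path of length 3: r = (1/2)^3 = 1/8).
Summing one r·B term per recipient: 1·0.25·0.199 + 4·0.25·0.107 + 1·0.125·0.538 = 0.224.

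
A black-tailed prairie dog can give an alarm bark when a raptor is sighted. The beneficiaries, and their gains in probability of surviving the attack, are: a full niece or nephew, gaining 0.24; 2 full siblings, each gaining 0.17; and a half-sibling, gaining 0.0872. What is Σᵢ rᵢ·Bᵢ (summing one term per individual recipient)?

r to a full niece or nephew = 1/4 (full aunt/uncle↔niece/nephew: two paths of length 3 through the shared grandparent pair: r = 2·(1/2)^3 = 1/4).
r to a full sibling = 0.5 (full sibs share both parents — two paths of length 2: r = 2·(1/2)^2 = 1/2).
r to a half-sibling = 0.25 (half-sibs share one parent — one path of length 2: r = (1/2)^2 = 1/4).
Summing one r·B term per recipient: 1·0.25·0.24 + 2·0.5·0.17 + 1·0.25·0.0872 = 0.2518.

0.2518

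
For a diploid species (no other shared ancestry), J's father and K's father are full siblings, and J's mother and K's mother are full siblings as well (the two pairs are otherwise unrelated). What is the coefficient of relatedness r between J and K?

Independent pedigree routes through distinct common ancestors add.
J and K are related in two ways: first cousins through their fathers (r = 1/8) and first cousins through their mothers (r = 1/8) — i.e. double first cousins.
r = 1/8 + 1/8 = 0.25.

0.25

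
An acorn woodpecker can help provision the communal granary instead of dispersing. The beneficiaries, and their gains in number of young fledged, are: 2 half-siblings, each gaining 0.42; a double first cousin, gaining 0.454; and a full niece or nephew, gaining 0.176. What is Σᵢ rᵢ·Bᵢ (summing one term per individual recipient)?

r to a half-sibling = 1/4 (half-sibs share one parent — one path of length 2: r = (1/2)^2 = 1/4).
r to a double first cousin = 0.25 (double first cousins share both grandparent pairs — four paths of length 4: r = 4·(1/2)^4 = 1/4).
r to a full niece or nephew = 0.25 (full aunt/uncle↔niece/nephew: two paths of length 3 through the shared grandparent pair: r = 2·(1/2)^3 = 1/4).
Summing one r·B term per recipient: 2·0.25·0.42 + 1·0.25·0.454 + 1·0.25·0.176 = 0.3675.

0.3675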